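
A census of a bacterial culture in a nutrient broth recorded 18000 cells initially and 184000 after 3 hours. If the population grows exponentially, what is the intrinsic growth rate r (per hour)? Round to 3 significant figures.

0.775 per hour

From N(t) = N₀·e^(rt): e^(r·3) = 184000/18000 = 10.222.
r·3 = ln(10.222) = 2.3246, so r = 2.3246/3 = 0.77485.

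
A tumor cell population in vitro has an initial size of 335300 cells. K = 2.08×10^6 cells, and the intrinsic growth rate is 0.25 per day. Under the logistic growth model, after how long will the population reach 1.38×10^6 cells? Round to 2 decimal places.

9.31 days

A = (K − N₀)/N₀ = (2.08×10^6 − 335300)/335300 = 5.2034.
Solve 2.08×10^6/(1 + 5.2034·e^(−0.25t)) = 1.38×10^6: 1 + 5.2034·e^(−0.25t) = 1.5072, so e^(−0.25t) = 0.0974836.
−0.25·t = ln(0.0974836) = -2.3281, so t = 2.3281/0.25 = 9.3123.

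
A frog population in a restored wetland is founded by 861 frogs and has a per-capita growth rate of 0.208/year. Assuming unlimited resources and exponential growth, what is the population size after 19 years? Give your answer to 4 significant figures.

N(t) = N₀·e^(rt) = 861 × e^(0.208×19) = 861 × e^3.952.
e^3.952 ≈ 52.039, so N ≈ 861 × 52.039 = 44805.9.

44810 frogs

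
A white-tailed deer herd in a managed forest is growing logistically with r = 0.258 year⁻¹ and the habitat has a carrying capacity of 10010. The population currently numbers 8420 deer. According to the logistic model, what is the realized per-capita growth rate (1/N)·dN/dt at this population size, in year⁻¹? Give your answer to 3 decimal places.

0.041 per year

(1/N)·dN/dt = r(1 − N/K) = 0.258 × (1 − 8420/10010).
= 0.258 × 0.15884 = 0.040981.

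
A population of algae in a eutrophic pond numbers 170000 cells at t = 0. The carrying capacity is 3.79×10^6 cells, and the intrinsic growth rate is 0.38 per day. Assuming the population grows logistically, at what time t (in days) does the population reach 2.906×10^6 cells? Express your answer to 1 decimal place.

A = (K − N₀)/N₀ = (3.79×10^6 − 170000)/170000 = 21.294.
Solve 3.79×10^6/(1 + 21.294·e^(−0.38t)) = 2.906×10^6: 1 + 21.294·e^(−0.38t) = 1.3042, so e^(−0.38t) = 0.0142856.
−0.38·t = ln(0.0142856) = -4.2485, so t = 4.2485/0.38 = 11.18.

11.2 days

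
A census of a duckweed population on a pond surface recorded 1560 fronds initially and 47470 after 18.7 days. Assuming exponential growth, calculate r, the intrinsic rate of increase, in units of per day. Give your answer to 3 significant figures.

From N(t) = N₀·e^(rt): e^(r·18.7) = 47470/1560 = 30.429.
r·18.7 = ln(30.429) = 3.4154, so r = 3.4154/18.7 = 0.18264.

0.183 per day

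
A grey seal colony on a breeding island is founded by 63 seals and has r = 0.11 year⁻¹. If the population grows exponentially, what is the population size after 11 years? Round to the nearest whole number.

211 seals

N(t) = N₀·e^(rt) = 63 × e^(0.11×11) = 63 × e^1.21.
e^1.21 ≈ 3.3535, so N ≈ 63 × 3.3535 = 211.27.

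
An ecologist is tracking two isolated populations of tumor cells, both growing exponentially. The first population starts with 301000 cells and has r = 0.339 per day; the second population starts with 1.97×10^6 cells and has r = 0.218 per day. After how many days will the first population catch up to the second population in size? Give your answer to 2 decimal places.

15.53 days

Set 301000·e^(0.339t) = 1.97×10^6·e^(0.218t).
e^((0.339 − 0.218)t) = 1.97×10^6/301000 → e^(0.121·t) = 6.5449.
0.121·t = ln(6.5449) = 1.8787, so t = 1.8787/0.121 = 15.526.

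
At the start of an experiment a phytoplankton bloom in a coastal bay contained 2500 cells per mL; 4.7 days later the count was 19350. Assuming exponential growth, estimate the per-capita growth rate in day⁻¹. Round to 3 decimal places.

From N(t) = N₀·e^(rt): e^(r·4.7) = 19350/2500 = 7.74.
r·4.7 = ln(7.74) = 2.0464, so r = 2.0464/4.7 = 0.4354.

0.435 per day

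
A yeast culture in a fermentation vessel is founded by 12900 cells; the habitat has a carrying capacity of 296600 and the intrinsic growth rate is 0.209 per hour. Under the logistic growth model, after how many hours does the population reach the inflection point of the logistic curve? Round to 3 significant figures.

Logistic growth is fastest at N = K/2 = 148300.
A = (K − N₀)/N₀ = 21.992. Set K/(1 + A·e^(−rt)) = K/2 → A·e^(−rt) = 1.
e^(−0.209t) = 1/21.992 = 0.0454706, so t = ln(21.992)/0.209 = 3.0907/0.209 = 14.788.

14.8 hours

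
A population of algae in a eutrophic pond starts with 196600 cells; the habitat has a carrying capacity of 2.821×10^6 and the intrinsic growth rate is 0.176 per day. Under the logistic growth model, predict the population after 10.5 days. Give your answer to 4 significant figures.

A = (K − N₀)/N₀ = (2.821×10^6 − 196600)/196600 = 13.349.
N(t) = K/(1 + A·e^(−rt)) = 2.821×10^6/(1 + 13.349×e^(−0.176×10.5)).
e^(−1.848) = 0.15755; denominator = 1 + 13.349×0.15755 = 3.1032.
N = 2.821×10^6/3.1032 = 909076.

909100 cells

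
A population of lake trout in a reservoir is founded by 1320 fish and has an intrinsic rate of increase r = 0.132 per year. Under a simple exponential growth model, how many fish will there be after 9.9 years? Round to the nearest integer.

N(t) = N₀·e^(rt) = 1320 × e^(0.132×9.9) = 1320 × e^1.307.
e^1.307 ≈ 3.6943, so N ≈ 1320 × 3.6943 = 4876.52.

4877 fish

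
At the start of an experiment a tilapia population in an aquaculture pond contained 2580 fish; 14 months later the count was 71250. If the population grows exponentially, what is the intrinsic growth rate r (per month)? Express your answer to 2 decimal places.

0.24 per month

From N(t) = N₀·e^(rt): e^(r·14) = 71250/2580 = 27.616.
r·14 = ln(27.616) = 3.3184, so r = 3.3184/14 = 0.23703.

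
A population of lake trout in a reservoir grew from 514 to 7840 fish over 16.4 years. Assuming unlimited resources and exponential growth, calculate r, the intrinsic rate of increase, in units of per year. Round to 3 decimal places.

0.166 per year

From N(t) = N₀·e^(rt): e^(r·16.4) = 7840/514 = 15.253.
r·16.4 = ln(15.253) = 2.7248, so r = 2.7248/16.4 = 0.16614.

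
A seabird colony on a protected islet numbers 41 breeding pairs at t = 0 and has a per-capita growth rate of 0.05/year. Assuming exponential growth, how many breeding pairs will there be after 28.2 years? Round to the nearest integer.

168 breeding pairs

N(t) = N₀·e^(rt) = 41 × e^(0.05×28.2) = 41 × e^1.41.
e^1.41 ≈ 4.096, so N ≈ 41 × 4.096 = 167.934.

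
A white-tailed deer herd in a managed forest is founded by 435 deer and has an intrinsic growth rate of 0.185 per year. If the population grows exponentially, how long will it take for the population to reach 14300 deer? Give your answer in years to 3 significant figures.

Set N₀·e^(rt) = 14300: e^(0.185·t) = 14300/435 = 32.874.
0.185·t = ln(32.874) = 3.4927, so t = 3.4927/0.185 = 18.879.

18.9 years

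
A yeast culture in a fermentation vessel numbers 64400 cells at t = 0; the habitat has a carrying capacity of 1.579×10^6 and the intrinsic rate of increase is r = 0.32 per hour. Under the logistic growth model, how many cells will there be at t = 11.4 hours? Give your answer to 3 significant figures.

979000 cells

A = (K − N₀)/N₀ = (1.579×10^6 − 64400)/64400 = 23.519.
N(t) = K/(1 + A·e^(−rt)) = 1.579×10^6/(1 + 23.519×e^(−0.32×11.4)).
e^(−3.648) = 0.026043; denominator = 1 + 23.519×0.026043 = 1.6125.
N = 1.579×10^6/1.6125 = 979225.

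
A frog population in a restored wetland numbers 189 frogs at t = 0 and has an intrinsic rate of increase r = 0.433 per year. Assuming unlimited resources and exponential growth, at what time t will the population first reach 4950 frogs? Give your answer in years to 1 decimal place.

7.5 years

Set N₀·e^(rt) = 4950: e^(0.433·t) = 4950/189 = 26.19.
0.433·t = ln(26.19) = 3.2654, so t = 3.2654/0.433 = 7.5413.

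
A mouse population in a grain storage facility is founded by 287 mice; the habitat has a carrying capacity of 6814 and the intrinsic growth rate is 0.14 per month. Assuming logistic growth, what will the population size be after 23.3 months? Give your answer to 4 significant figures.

3641 mice

A = (K − N₀)/N₀ = (6814 − 287)/287 = 22.742.
N(t) = K/(1 + A·e^(−rt)) = 6814/(1 + 22.742×e^(−0.14×23.3)).
e^(−3.262) = 0.038312; denominator = 1 + 22.742×0.038312 = 1.8713.
N = 6814/1.8713 = 3641.34.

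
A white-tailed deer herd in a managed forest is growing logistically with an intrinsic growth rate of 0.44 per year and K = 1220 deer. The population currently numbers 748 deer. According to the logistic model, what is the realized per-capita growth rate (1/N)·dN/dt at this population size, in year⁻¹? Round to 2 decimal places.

0.17 per year

(1/N)·dN/dt = r(1 − N/K) = 0.44 × (1 − 748/1220).
= 0.44 × 0.38689 = 0.17023.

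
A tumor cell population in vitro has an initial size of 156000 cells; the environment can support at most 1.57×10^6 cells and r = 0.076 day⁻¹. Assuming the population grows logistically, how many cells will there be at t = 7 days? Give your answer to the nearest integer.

A = (K − N₀)/N₀ = (1.57×10^6 − 156000)/156000 = 9.0641.
N(t) = K/(1 + A·e^(−rt)) = 1.57×10^6/(1 + 9.0641×e^(−0.076×7)).
e^(−0.532) = 0.58743; denominator = 1 + 9.0641×0.58743 = 6.3245.
N = 1.57×10^6/6.3245 = 248240.

248240 cells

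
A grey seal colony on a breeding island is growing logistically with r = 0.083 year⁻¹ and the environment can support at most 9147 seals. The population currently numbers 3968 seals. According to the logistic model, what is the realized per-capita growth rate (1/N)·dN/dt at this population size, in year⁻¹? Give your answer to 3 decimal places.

0.047 per year

(1/N)·dN/dt = r(1 − N/K) = 0.083 × (1 − 3968/9147).
= 0.083 × 0.5662 = 0.046994.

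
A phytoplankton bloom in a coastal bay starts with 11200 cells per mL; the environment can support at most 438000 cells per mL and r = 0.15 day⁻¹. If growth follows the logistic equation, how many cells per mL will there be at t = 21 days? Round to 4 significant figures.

166400 cells per mL

A = (K − N₀)/N₀ = (438000 − 11200)/11200 = 38.107.
N(t) = K/(1 + A·e^(−rt)) = 438000/(1 + 38.107×e^(−0.15×21)).
e^(−3.15) = 0.042852; denominator = 1 + 38.107×0.042852 = 2.633.
N = 438000/2.633 = 166352.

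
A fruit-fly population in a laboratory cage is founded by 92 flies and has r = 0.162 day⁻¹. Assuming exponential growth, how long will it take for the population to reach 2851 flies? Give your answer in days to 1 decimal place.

21.2 days

Set N₀·e^(rt) = 2851: e^(0.162·t) = 2851/92 = 30.989.
0.162·t = ln(30.989) = 3.4336, so t = 3.4336/0.162 = 21.195.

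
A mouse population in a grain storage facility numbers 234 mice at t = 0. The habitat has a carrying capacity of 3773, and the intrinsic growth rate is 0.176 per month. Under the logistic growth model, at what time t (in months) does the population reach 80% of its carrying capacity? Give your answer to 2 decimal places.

A = (K − N₀)/N₀ = (3773 − 234)/234 = 15.124.
Solve 3773/(1 + 15.124·e^(−0.176t)) = 3018.4: 1 + 15.124·e^(−0.176t) = 1.25, so e^(−0.176t) = 0.0165301.
−0.176·t = ln(0.0165301) = -4.1026, so t = 4.1026/0.176 = 23.31.

23.31 months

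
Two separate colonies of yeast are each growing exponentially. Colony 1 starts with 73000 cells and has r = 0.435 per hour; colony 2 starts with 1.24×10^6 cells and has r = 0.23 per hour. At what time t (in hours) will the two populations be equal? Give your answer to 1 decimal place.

Set 73000·e^(0.435t) = 1.24×10^6·e^(0.23t).
e^((0.435 − 0.23)t) = 1.24×10^6/73000 → e^(0.205·t) = 16.986.
0.205·t = ln(16.986) = 2.8324, so t = 2.8324/0.205 = 13.817.

13.8 hours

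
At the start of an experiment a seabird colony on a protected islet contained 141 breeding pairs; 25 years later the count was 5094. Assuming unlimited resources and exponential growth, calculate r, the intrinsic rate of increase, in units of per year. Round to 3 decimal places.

0.143 per year

From N(t) = N₀·e^(rt): e^(r·25) = 5094/141 = 36.128.
r·25 = ln(36.128) = 3.5871, so r = 3.5871/25 = 0.14348.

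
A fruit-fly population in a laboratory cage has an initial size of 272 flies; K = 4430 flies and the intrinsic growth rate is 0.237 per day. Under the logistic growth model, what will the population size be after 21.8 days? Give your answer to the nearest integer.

A = (K − N₀)/N₀ = (4430 − 272)/272 = 15.287.
N(t) = K/(1 + A·e^(−rt)) = 4430/(1 + 15.287×e^(−0.237×21.8)).
e^(−5.167) = 0.0057039; denominator = 1 + 15.287×0.0057039 = 1.0872.
N = 4430/1.0872 = 4074.71.

4075 flies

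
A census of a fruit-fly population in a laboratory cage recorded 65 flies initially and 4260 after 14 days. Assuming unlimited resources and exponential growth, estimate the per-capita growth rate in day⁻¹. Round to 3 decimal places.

From N(t) = N₀·e^(rt): e^(r·14) = 4260/65 = 65.538.
r·14 = ln(65.538) = 4.1826, so r = 4.1826/14 = 0.29876.

0.299 per day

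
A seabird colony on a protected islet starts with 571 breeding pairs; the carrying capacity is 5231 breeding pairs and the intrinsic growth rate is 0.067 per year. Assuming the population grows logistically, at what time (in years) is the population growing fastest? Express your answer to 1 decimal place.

Logistic growth is fastest at N = K/2 = 2615.5.
A = (K − N₀)/N₀ = 8.1611. Set K/(1 + A·e^(−rt)) = K/2 → A·e^(−rt) = 1.
e^(−0.067t) = 1/8.1611 = 0.122532, so t = ln(8.1611)/0.067 = 2.0994/0.067 = 31.334.

31.3 years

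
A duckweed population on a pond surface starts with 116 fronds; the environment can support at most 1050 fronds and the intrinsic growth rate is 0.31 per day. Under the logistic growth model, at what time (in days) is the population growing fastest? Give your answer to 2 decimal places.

6.73 days

Logistic growth is fastest at N = K/2 = 525.
A = (K − N₀)/N₀ = 8.0517. Set K/(1 + A·e^(−rt)) = K/2 → A·e^(−rt) = 1.
e^(−0.31t) = 1/8.0517 = 0.124197, so t = ln(8.0517)/0.31 = 2.0859/0.31 = 6.7287.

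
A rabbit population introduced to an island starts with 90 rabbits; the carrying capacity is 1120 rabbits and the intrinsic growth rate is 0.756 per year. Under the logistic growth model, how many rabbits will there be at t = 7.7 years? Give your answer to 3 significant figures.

A = (K − N₀)/N₀ = (1120 − 90)/90 = 11.444.
N(t) = K/(1 + A·e^(−rt)) = 1120/(1 + 11.444×e^(−0.756×7.7)).
e^(−5.821) = 0.002964; denominator = 1 + 11.444×0.002964 = 1.0339.
N = 1120/1.0339 = 1083.25.

1080 rabbits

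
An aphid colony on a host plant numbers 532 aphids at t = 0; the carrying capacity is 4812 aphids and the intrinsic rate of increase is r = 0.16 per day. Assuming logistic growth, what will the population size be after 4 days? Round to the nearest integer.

A = (K − N₀)/N₀ = (4812 − 532)/532 = 8.0451.
N(t) = K/(1 + A·e^(−rt)) = 4812/(1 + 8.0451×e^(−0.16×4)).
e^(−0.64) = 0.52729; denominator = 1 + 8.0451×0.52729 = 5.2421.
N = 4812/5.2421 = 917.948.

918 aphids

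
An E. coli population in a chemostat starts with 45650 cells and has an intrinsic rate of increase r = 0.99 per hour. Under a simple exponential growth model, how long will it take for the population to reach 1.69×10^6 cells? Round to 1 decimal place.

3.6 hours

Set N₀·e^(rt) = 1.69×10^6: e^(0.99·t) = 1.69×10^6/45650 = 37.021.
0.99·t = ln(37.021) = 3.6115, so t = 3.6115/0.99 = 3.648.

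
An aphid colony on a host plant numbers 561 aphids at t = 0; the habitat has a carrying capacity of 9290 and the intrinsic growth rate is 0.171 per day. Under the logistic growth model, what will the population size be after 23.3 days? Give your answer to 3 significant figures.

7200 aphids

A = (K − N₀)/N₀ = (9290 − 561)/561 = 15.56.
N(t) = K/(1 + A·e^(−rt)) = 9290/(1 + 15.56×e^(−0.171×23.3)).
e^(−3.984) = 0.018605; denominator = 1 + 15.56×0.018605 = 1.2895.
N = 9290/1.2895 = 7204.37.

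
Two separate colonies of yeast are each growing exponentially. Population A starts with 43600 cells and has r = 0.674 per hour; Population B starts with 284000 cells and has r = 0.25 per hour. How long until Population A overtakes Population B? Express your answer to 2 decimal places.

4.42 hours

Set 43600·e^(0.674t) = 284000·e^(0.25t).
e^((0.674 − 0.25)t) = 284000/43600 → e^(0.424·t) = 6.5138.
0.424·t = ln(6.5138) = 1.8739, so t = 1.8739/0.424 = 4.4196.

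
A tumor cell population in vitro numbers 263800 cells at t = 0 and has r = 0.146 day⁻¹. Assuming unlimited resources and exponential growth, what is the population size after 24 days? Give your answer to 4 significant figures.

8771000 cells

N(t) = N₀·e^(rt) = 263800 × e^(0.146×24) = 263800 × e^3.504.
e^3.504 ≈ 33.248, so N ≈ 263800 × 33.248 = 8.77087×10^6.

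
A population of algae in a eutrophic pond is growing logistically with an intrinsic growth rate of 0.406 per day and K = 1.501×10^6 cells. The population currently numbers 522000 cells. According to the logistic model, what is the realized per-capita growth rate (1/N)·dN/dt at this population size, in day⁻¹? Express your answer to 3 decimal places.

0.265 per day

(1/N)·dN/dt = r(1 − N/K) = 0.406 × (1 − 522000/1.501×10^6).
= 0.406 × 0.65223 = 0.26481.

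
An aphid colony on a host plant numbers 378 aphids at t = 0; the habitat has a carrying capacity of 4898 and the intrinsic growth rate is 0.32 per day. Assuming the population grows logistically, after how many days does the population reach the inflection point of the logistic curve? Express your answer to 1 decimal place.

7.8 days

Logistic growth is fastest at N = K/2 = 2449.
A = (K − N₀)/N₀ = 11.958. Set K/(1 + A·e^(−rt)) = K/2 → A·e^(−rt) = 1.
e^(−0.32t) = 1/11.958 = 0.0836283, so t = ln(11.958)/0.32 = 2.4814/0.32 = 7.7543.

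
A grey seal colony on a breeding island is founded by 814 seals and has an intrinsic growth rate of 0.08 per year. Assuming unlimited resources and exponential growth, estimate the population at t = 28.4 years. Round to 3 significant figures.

7890 seals

N(t) = N₀·e^(rt) = 814 × e^(0.08×28.4) = 814 × e^2.272.
e^2.272 ≈ 9.6988, so N ≈ 814 × 9.6988 = 7894.81.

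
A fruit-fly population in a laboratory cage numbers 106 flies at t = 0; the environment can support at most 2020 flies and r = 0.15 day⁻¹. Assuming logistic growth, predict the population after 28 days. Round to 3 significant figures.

A = (K − N₀)/N₀ = (2020 − 106)/106 = 18.057.
N(t) = K/(1 + A·e^(−rt)) = 2020/(1 + 18.057×e^(−0.15×28)).
e^(−4.2) = 0.014996; denominator = 1 + 18.057×0.014996 = 1.2708.
N = 2020/1.2708 = 1589.59.

1590 flies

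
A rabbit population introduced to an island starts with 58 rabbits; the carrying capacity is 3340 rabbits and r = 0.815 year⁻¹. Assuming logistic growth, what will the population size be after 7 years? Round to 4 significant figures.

A = (K − N₀)/N₀ = (3340 − 58)/58 = 56.586.
N(t) = K/(1 + A·e^(−rt)) = 3340/(1 + 56.586×e^(−0.815×7)).
e^(−5.705) = 0.0033293; denominator = 1 + 56.586×0.0033293 = 1.1884.
N = 3340/1.1884 = 2810.52.

2811 rabbits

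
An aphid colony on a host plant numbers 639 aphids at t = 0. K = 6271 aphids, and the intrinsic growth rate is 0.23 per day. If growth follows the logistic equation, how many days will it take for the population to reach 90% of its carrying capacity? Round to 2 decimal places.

19.02 days

A = (K − N₀)/N₀ = (6271 − 639)/639 = 8.8138.
Solve 6271/(1 + 8.8138·e^(−0.23t)) = 5643.9: 1 + 8.8138·e^(−0.23t) = 1.1111, so e^(−0.23t) = 0.0126065.
−0.23·t = ln(0.0126065) = -4.3735, so t = 4.3735/0.23 = 19.015.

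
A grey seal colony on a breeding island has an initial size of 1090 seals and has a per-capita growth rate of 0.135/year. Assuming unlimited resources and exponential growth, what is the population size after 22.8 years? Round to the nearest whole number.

23669 seals

N(t) = N₀·e^(rt) = 1090 × e^(0.135×22.8) = 1090 × e^3.078.
e^3.078 ≈ 21.715, so N ≈ 1090 × 21.715 = 23669.3.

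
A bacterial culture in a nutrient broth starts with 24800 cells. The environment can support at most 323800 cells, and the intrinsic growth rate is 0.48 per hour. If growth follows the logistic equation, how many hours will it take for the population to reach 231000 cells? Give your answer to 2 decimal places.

A = (K − N₀)/N₀ = (323800 − 24800)/24800 = 12.056.
Solve 323800/(1 + 12.056·e^(−0.48t)) = 231000: 1 + 12.056·e^(−0.48t) = 1.4017, so e^(−0.48t) = 0.0333209.
−0.48·t = ln(0.0333209) = -3.4016, so t = 3.4016/0.48 = 7.0866.

7.09 hours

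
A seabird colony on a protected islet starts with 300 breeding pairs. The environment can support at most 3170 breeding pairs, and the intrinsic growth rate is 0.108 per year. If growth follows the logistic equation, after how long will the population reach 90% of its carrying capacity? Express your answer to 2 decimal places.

41.25 years

A = (K − N₀)/N₀ = (3170 − 300)/300 = 9.5667.
Solve 3170/(1 + 9.5667·e^(−0.108t)) = 2853: 1 + 9.5667·e^(−0.108t) = 1.1111, so e^(−0.108t) = 0.0116144.
−0.108·t = ln(0.0116144) = -4.4555, so t = 4.4555/0.108 = 41.255.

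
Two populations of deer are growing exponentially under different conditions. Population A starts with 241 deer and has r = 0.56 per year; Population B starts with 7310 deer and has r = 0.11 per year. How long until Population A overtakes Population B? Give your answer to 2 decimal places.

Set 241·e^(0.56t) = 7310·e^(0.11t).
e^((0.56 − 0.11)t) = 7310/241 → e^(0.45·t) = 30.332.
0.45·t = ln(30.332) = 3.4122, so t = 3.4122/0.45 = 7.5827.

7.58 years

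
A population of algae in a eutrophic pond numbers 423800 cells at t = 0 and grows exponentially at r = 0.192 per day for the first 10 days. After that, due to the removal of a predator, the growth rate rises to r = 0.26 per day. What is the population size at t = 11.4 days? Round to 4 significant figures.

4160000 cells

Phase 1: N(10) = 423800·e^(0.192×10) = 423800·e^1.92 = 2.890722×10^6.
Phase 2 runs for 11.4 − 10 = 1.4 days at r = 0.26.
N(11.4) = 2.890722×10^6·e^(0.26×1.4) = 2.890722×10^6·e^0.364 = 4.159964×10^6.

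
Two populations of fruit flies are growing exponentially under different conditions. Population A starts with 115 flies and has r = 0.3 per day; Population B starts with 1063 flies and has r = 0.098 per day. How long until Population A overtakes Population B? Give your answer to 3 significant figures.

11.0 days

Set 115·e^(0.3t) = 1063·e^(0.098t).
e^((0.3 − 0.098)t) = 1063/115 → e^(0.202·t) = 9.2435.
0.202·t = ln(9.2435) = 2.2239, so t = 2.2239/0.202 = 11.009.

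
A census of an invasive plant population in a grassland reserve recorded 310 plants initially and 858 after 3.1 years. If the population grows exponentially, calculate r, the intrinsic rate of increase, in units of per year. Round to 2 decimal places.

0.33 per year

From N(t) = N₀·e^(rt): e^(r·3.1) = 858/310 = 2.7677.
r·3.1 = ln(2.7677) = 1.018, so r = 1.018/3.1 = 0.3284.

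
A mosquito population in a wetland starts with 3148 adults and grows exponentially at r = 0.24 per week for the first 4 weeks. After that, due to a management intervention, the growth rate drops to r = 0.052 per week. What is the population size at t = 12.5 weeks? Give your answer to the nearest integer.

12791 adults

Phase 1: N(4) = 3148·e^(0.24×4) = 3148·e^0.96 = 8221.62.
Phase 2 runs for 12.5 − 4 = 8.5 weeks at r = 0.052.
N(12.5) = 8221.62·e^(0.052×8.5) = 8221.62·e^0.442 = 12791.3.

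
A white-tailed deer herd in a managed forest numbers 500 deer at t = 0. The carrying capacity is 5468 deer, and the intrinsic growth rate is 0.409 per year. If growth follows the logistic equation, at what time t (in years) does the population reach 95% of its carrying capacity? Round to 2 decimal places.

A = (K − N₀)/N₀ = (5468 − 500)/500 = 9.936.
Solve 5468/(1 + 9.936·e^(−0.409t)) = 5194.6: 1 + 9.936·e^(−0.409t) = 1.0526, so e^(−0.409t) = 0.00529706.
−0.409·t = ln(0.00529706) = -5.2406, so t = 5.2406/0.409 = 12.813.

12.81 years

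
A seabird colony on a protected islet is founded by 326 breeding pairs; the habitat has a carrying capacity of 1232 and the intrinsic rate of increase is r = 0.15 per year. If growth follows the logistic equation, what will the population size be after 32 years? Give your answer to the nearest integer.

A = (K − N₀)/N₀ = (1232 − 326)/326 = 2.7791.
N(t) = K/(1 + A·e^(−rt)) = 1232/(1 + 2.7791×e^(−0.15×32)).
e^(−4.8) = 0.0082297; denominator = 1 + 2.7791×0.0082297 = 1.0229.
N = 1232/1.0229 = 1204.45.

1204 breeding pairs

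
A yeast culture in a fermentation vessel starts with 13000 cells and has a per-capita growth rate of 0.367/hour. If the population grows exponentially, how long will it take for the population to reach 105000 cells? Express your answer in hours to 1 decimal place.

Set N₀·e^(rt) = 105000: e^(0.367·t) = 105000/13000 = 8.0769.
0.367·t = ln(8.0769) = 2.089, so t = 2.089/0.367 = 5.6921.

5.7 hours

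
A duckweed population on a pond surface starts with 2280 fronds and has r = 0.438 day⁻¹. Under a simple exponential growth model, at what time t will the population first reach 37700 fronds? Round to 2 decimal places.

Set N₀·e^(rt) = 37700: e^(0.438·t) = 37700/2280 = 16.535.
0.438·t = ln(16.535) = 2.8055, so t = 2.8055/0.438 = 6.4052.

6.41 days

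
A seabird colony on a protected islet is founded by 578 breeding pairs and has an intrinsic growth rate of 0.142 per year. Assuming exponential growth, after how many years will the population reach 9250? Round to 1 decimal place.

Set N₀·e^(rt) = 9250: e^(0.142·t) = 9250/578 = 16.003.
0.142·t = ln(16.003) = 2.7728, so t = 2.7728/0.142 = 19.527.

19.5 years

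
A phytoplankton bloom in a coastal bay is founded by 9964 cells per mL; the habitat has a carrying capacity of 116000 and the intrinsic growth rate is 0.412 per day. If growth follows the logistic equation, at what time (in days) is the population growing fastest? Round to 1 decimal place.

5.7 days

Logistic growth is fastest at N = K/2 = 58000.
A = (K − N₀)/N₀ = 10.642. Set K/(1 + A·e^(−rt)) = K/2 → A·e^(−rt) = 1.
e^(−0.412t) = 1/10.642 = 0.0939681, so t = ln(10.642)/0.412 = 2.3648/0.412 = 5.7398.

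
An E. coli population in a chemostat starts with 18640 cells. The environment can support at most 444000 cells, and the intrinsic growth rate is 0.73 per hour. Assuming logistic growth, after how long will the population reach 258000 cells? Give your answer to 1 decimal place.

A = (K − N₀)/N₀ = (444000 − 18640)/18640 = 22.82.
Solve 444000/(1 + 22.82·e^(−0.73t)) = 258000: 1 + 22.82·e^(−0.73t) = 1.7209, so e^(−0.73t) = 0.0315924.
−0.73·t = ln(0.0315924) = -3.4548, so t = 3.4548/0.73 = 4.7327.

4.7 hours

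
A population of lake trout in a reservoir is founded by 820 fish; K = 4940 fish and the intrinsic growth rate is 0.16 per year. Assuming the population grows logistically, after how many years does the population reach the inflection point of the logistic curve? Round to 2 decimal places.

Logistic growth is fastest at N = K/2 = 2470.
A = (K − N₀)/N₀ = 5.0244. Set K/(1 + A·e^(−rt)) = K/2 → A·e^(−rt) = 1.
e^(−0.16t) = 1/5.0244 = 0.199029, so t = ln(5.0244)/0.16 = 1.6143/0.16 = 10.089.

10.09 years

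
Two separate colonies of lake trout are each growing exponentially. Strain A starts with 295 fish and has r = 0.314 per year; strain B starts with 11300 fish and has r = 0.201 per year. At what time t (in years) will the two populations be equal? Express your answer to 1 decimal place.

Set 295·e^(0.314t) = 11300·e^(0.201t).
e^((0.314 − 0.201)t) = 11300/295 → e^(0.113·t) = 38.305.
0.113·t = ln(38.305) = 3.6456, so t = 3.6456/0.113 = 32.262.

32.3 years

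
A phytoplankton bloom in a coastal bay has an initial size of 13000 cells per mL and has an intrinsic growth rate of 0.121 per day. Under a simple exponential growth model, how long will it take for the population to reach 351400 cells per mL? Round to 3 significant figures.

27.2 days

Set N₀·e^(rt) = 351400: e^(0.121·t) = 351400/13000 = 27.031.
0.121·t = ln(27.031) = 3.297, so t = 3.297/0.121 = 27.248.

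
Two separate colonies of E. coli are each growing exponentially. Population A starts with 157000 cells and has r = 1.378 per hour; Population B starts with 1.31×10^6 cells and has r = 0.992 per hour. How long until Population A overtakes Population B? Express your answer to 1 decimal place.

5.5 hours

Set 157000·e^(1.378t) = 1.31×10^6·e^(0.992t).
e^((1.378 − 0.992)t) = 1.31×10^6/157000 → e^(0.386·t) = 8.3439.
0.386·t = ln(8.3439) = 2.1215, so t = 2.1215/0.386 = 5.4962.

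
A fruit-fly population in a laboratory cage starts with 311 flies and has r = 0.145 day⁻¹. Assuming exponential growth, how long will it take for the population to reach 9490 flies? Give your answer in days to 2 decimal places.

23.57 days

Set N₀·e^(rt) = 9490: e^(0.145·t) = 9490/311 = 30.514.
0.145·t = ln(30.514) = 3.4182, so t = 3.4182/0.145 = 23.574.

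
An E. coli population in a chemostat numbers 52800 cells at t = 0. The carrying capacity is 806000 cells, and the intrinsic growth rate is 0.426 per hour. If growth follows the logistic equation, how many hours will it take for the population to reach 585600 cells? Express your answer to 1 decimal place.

A = (K − N₀)/N₀ = (806000 − 52800)/52800 = 14.265.
Solve 806000/(1 + 14.265·e^(−0.426t)) = 585600: 1 + 14.265·e^(−0.426t) = 1.3764, so e^(−0.426t) = 0.0263836.
−0.426·t = ln(0.0263836) = -3.635, so t = 3.635/0.426 = 8.5329.

8.5 hours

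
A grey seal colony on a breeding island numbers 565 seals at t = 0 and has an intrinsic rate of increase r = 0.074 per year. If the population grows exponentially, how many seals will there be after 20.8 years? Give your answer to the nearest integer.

N(t) = N₀·e^(rt) = 565 × e^(0.074×20.8) = 565 × e^1.539.
e^1.539 ≈ 4.6609, so N ≈ 565 × 4.6609 = 2633.39.

2633 seals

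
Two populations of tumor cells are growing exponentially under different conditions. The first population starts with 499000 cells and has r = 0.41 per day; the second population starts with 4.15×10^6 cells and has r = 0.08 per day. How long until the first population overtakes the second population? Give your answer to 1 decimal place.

6.4 days

Set 499000·e^(0.41t) = 4.15×10^6·e^(0.08t).
e^((0.41 − 0.08)t) = 4.15×10^6/499000 → e^(0.33·t) = 8.3166.
0.33·t = ln(8.3166) = 2.1183, so t = 2.1183/0.33 = 6.419.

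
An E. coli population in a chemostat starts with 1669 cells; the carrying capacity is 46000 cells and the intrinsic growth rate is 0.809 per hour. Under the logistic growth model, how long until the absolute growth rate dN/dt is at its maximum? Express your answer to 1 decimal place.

4.1 hours

Logistic growth is fastest at N = K/2 = 23000.
A = (K − N₀)/N₀ = 26.561. Set K/(1 + A·e^(−rt)) = K/2 → A·e^(−rt) = 1.
e^(−0.809t) = 1/26.561 = 0.0376486, so t = ln(26.561)/0.809 = 3.2795/0.809 = 4.0537.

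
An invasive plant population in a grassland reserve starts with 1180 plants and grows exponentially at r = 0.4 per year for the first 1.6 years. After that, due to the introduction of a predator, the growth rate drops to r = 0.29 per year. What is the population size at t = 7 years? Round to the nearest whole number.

Phase 1: N(1.6) = 1180·e^(0.4×1.6) = 1180·e^0.64 = 2237.85.
Phase 2 runs for 7 − 1.6 = 5.4 years at r = 0.29.
N(7) = 2237.85·e^(0.29×5.4) = 2237.85·e^1.566 = 10713.6.

10714 plants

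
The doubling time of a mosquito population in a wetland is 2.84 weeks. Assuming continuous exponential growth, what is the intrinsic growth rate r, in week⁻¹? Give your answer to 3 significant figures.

0.244 per week

r = ln(2)/t_d = 0.6931/2.84 = 0.24407.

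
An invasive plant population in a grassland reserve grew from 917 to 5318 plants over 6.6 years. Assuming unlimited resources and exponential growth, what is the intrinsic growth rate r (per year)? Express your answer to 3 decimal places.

From N(t) = N₀·e^(rt): e^(r·6.6) = 5318/917 = 5.7993.
r·6.6 = ln(5.7993) = 1.7577, so r = 1.7577/6.6 = 0.26633.

0.266 per year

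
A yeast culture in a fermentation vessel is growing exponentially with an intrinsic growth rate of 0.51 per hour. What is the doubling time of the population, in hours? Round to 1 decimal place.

1.4 hours

Doubling time t_d = ln(2)/r = 0.6931/0.51 = 1.3591.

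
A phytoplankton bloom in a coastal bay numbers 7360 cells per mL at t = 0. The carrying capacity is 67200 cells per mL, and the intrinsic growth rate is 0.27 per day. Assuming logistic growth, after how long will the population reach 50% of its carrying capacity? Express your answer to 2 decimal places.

7.76 days

A = (K − N₀)/N₀ = (67200 − 7360)/7360 = 8.1304.
Solve 67200/(1 + 8.1304·e^(−0.27t)) = 33600: 1 + 8.1304·e^(−0.27t) = 2, so e^(−0.27t) = 0.122995.
−0.27·t = ln(0.122995) = -2.0956, so t = 2.0956/0.27 = 7.7615.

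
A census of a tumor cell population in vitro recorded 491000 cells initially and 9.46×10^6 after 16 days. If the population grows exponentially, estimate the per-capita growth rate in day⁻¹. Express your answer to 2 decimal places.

From N(t) = N₀·e^(rt): e^(r·16) = 9.46×10^6/491000 = 19.267.
r·16 = ln(19.267) = 2.9584, so r = 2.9584/16 = 0.1849.

0.18 per day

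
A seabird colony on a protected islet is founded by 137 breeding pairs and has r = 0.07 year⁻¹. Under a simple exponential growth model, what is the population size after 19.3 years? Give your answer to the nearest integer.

529 breeding pairs

N(t) = N₀·e^(rt) = 137 × e^(0.07×19.3) = 137 × e^1.351.
e^1.351 ≈ 3.8613, so N ≈ 137 × 3.8613 = 528.996.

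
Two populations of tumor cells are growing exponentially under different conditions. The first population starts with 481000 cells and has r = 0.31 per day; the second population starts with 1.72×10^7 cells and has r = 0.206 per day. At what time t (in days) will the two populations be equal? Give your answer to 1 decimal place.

34.4 days

Set 481000·e^(0.31t) = 1.72×10^7·e^(0.206t).
e^((0.31 − 0.206)t) = 1.72×10^7/481000 → e^(0.104·t) = 35.759.
0.104·t = ln(35.759) = 3.5768, so t = 3.5768/0.104 = 34.392.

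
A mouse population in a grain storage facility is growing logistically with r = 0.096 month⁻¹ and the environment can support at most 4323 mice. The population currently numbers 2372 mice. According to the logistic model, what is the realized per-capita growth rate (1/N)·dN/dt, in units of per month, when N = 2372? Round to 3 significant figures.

(1/N)·dN/dt = r(1 − N/K) = 0.096 × (1 − 2372/4323).
= 0.096 × 0.45131 = 0.043325.

0.0433 per month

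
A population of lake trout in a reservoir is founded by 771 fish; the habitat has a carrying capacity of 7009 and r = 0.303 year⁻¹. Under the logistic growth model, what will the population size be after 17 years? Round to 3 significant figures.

A = (K − N₀)/N₀ = (7009 − 771)/771 = 8.0908.
N(t) = K/(1 + A·e^(−rt)) = 7009/(1 + 8.0908×e^(−0.303×17)).
e^(−5.151) = 0.0057936; denominator = 1 + 8.0908×0.0057936 = 1.0469.
N = 7009/1.0469 = 6695.16.

6700 fish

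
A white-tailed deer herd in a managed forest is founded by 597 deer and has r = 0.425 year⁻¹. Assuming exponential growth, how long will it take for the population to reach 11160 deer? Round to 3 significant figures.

6.89 years

Set N₀·e^(rt) = 11160: e^(0.425·t) = 11160/597 = 18.693.
0.425·t = ln(18.693) = 2.9282, so t = 2.9282/0.425 = 6.8898.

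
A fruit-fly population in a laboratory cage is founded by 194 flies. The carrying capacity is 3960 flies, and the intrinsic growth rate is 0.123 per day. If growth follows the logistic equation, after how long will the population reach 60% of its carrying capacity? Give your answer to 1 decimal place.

A = (K − N₀)/N₀ = (3960 − 194)/194 = 19.412.
Solve 3960/(1 + 19.412·e^(−0.123t)) = 2376: 1 + 19.412·e^(−0.123t) = 1.6667, so e^(−0.123t) = 0.0343424.
−0.123·t = ln(0.0343424) = -3.3714, so t = 3.3714/0.123 = 27.41.

27.4 days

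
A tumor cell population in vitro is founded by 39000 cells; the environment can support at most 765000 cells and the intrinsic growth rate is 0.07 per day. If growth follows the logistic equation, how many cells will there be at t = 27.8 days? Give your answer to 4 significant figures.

209100 cells

A = (K − N₀)/N₀ = (765000 − 39000)/39000 = 18.615.
N(t) = K/(1 + A·e^(−rt)) = 765000/(1 + 18.615×e^(−0.07×27.8)).
e^(−1.946) = 0.14284; denominator = 1 + 18.615×0.14284 = 3.6591.
N = 765000/3.6591 = 209068.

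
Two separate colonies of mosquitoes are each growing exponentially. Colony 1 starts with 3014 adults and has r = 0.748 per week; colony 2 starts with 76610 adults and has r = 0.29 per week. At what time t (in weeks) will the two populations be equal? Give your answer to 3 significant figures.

7.06 weeks

Set 3014·e^(0.748t) = 76610·e^(0.29t).
e^((0.748 − 0.29)t) = 76610/3014 → e^(0.458·t) = 25.418.
0.458·t = ln(25.418) = 3.2355, so t = 3.2355/0.458 = 7.0643.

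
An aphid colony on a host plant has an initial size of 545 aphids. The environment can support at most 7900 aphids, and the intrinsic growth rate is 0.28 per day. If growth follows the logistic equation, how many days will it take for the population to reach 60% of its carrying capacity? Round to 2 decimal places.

10.74 days

A = (K − N₀)/N₀ = (7900 − 545)/545 = 13.495.
Solve 7900/(1 + 13.495·e^(−0.28t)) = 4740: 1 + 13.495·e^(−0.28t) = 1.6667, so e^(−0.28t) = 0.0493995.
−0.28·t = ln(0.0493995) = -3.0078, so t = 3.0078/0.28 = 10.742.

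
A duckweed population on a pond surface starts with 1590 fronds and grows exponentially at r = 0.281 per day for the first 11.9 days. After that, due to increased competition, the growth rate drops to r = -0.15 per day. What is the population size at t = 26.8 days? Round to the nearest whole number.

4819 fronds

Phase 1: N(11.9) = 1590·e^(0.281×11.9) = 1590·e^3.344 = 45043.7.
Phase 2 runs for 26.8 − 11.9 = 14.9 days at r = -0.15.
N(26.8) = 45043.7·e^(-0.15×14.9) = 45043.7·e^-2.235 = 4819.33.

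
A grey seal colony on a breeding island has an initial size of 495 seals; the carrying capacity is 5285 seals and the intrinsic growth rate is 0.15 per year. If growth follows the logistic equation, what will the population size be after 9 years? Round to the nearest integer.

1506 seals

A = (K − N₀)/N₀ = (5285 − 495)/495 = 9.6768.
N(t) = K/(1 + A·e^(−rt)) = 5285/(1 + 9.6768×e^(−0.15×9)).
e^(−1.35) = 0.25924; denominator = 1 + 9.6768×0.25924 = 3.5086.
N = 5285/3.5086 = 1506.3.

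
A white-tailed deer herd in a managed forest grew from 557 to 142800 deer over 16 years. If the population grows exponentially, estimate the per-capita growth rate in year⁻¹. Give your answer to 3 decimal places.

0.347 per year

From N(t) = N₀·e^(rt): e^(r·16) = 142800/557 = 256.37.
r·16 = ln(256.37) = 5.5466, so r = 5.5466/16 = 0.34666.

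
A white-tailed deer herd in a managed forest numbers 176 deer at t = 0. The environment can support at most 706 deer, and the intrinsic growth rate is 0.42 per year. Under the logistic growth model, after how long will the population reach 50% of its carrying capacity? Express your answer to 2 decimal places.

A = (K − N₀)/N₀ = (706 − 176)/176 = 3.0114.
Solve 706/(1 + 3.0114·e^(−0.42t)) = 353: 1 + 3.0114·e^(−0.42t) = 2, so e^(−0.42t) = 0.332075.
−0.42·t = ln(0.332075) = -1.1024, so t = 1.1024/0.42 = 2.6247.

2.62 years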